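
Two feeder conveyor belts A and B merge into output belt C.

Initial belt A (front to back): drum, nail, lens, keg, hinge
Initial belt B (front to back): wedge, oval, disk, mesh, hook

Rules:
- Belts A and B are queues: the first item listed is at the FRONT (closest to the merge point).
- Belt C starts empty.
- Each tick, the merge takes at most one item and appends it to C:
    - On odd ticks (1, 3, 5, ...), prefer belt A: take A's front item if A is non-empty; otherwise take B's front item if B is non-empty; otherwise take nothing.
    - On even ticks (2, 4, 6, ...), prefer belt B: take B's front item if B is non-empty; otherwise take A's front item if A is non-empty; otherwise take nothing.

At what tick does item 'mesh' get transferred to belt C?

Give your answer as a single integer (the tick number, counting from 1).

Answer: 8

Derivation:
Tick 1: prefer A, take drum from A; A=[nail,lens,keg,hinge] B=[wedge,oval,disk,mesh,hook] C=[drum]
Tick 2: prefer B, take wedge from B; A=[nail,lens,keg,hinge] B=[oval,disk,mesh,hook] C=[drum,wedge]
Tick 3: prefer A, take nail from A; A=[lens,keg,hinge] B=[oval,disk,mesh,hook] C=[drum,wedge,nail]
Tick 4: prefer B, take oval from B; A=[lens,keg,hinge] B=[disk,mesh,hook] C=[drum,wedge,nail,oval]
Tick 5: prefer A, take lens from A; A=[keg,hinge] B=[disk,mesh,hook] C=[drum,wedge,nail,oval,lens]
Tick 6: prefer B, take disk from B; A=[keg,hinge] B=[mesh,hook] C=[drum,wedge,nail,oval,lens,disk]
Tick 7: prefer A, take keg from A; A=[hinge] B=[mesh,hook] C=[drum,wedge,nail,oval,lens,disk,keg]
Tick 8: prefer B, take mesh from B; A=[hinge] B=[hook] C=[drum,wedge,nail,oval,lens,disk,keg,mesh]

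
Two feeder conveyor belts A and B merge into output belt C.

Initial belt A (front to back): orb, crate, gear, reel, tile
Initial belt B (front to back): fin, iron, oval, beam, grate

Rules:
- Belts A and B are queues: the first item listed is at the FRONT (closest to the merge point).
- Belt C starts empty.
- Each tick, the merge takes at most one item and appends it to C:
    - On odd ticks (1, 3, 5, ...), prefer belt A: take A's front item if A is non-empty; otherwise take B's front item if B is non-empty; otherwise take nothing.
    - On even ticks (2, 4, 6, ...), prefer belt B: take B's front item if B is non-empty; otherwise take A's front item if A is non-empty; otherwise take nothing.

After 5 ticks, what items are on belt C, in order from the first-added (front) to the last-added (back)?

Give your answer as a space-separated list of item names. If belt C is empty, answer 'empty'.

Answer: orb fin crate iron gear

Derivation:
Tick 1: prefer A, take orb from A; A=[crate,gear,reel,tile] B=[fin,iron,oval,beam,grate] C=[orb]
Tick 2: prefer B, take fin from B; A=[crate,gear,reel,tile] B=[iron,oval,beam,grate] C=[orb,fin]
Tick 3: prefer A, take crate from A; A=[gear,reel,tile] B=[iron,oval,beam,grate] C=[orb,fin,crate]
Tick 4: prefer B, take iron from B; A=[gear,reel,tile] B=[oval,beam,grate] C=[orb,fin,crate,iron]
Tick 5: prefer A, take gear from A; A=[reel,tile] B=[oval,beam,grate] C=[orb,fin,crate,iron,gear]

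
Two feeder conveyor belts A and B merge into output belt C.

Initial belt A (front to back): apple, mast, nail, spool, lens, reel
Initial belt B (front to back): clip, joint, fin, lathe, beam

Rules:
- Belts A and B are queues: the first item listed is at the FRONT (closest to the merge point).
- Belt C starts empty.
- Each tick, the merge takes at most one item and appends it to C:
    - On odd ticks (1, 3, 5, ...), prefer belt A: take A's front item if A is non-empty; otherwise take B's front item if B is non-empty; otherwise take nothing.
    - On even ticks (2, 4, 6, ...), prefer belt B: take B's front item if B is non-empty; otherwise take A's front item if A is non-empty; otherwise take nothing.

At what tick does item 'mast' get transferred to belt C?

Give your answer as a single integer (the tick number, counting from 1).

Tick 1: prefer A, take apple from A; A=[mast,nail,spool,lens,reel] B=[clip,joint,fin,lathe,beam] C=[apple]
Tick 2: prefer B, take clip from B; A=[mast,nail,spool,lens,reel] B=[joint,fin,lathe,beam] C=[apple,clip]
Tick 3: prefer A, take mast from A; A=[nail,spool,lens,reel] B=[joint,fin,lathe,beam] C=[apple,clip,mast]

Answer: 3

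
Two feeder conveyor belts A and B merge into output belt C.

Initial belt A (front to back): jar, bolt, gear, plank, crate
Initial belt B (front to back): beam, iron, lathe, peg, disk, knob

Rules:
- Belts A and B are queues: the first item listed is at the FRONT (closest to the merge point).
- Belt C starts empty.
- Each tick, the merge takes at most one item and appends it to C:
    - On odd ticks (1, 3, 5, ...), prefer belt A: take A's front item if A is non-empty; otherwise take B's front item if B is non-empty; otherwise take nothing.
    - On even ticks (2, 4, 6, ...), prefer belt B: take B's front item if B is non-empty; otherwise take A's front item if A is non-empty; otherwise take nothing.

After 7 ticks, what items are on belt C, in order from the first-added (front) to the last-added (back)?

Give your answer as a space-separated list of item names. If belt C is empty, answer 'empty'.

Answer: jar beam bolt iron gear lathe plank

Derivation:
Tick 1: prefer A, take jar from A; A=[bolt,gear,plank,crate] B=[beam,iron,lathe,peg,disk,knob] C=[jar]
Tick 2: prefer B, take beam from B; A=[bolt,gear,plank,crate] B=[iron,lathe,peg,disk,knob] C=[jar,beam]
Tick 3: prefer A, take bolt from A; A=[gear,plank,crate] B=[iron,lathe,peg,disk,knob] C=[jar,beam,bolt]
Tick 4: prefer B, take iron from B; A=[gear,plank,crate] B=[lathe,peg,disk,knob] C=[jar,beam,bolt,iron]
Tick 5: prefer A, take gear from A; A=[plank,crate] B=[lathe,peg,disk,knob] C=[jar,beam,bolt,iron,gear]
Tick 6: prefer B, take lathe from B; A=[plank,crate] B=[peg,disk,knob] C=[jar,beam,bolt,iron,gear,lathe]
Tick 7: prefer A, take plank from A; A=[crate] B=[peg,disk,knob] C=[jar,beam,bolt,iron,gear,lathe,plank]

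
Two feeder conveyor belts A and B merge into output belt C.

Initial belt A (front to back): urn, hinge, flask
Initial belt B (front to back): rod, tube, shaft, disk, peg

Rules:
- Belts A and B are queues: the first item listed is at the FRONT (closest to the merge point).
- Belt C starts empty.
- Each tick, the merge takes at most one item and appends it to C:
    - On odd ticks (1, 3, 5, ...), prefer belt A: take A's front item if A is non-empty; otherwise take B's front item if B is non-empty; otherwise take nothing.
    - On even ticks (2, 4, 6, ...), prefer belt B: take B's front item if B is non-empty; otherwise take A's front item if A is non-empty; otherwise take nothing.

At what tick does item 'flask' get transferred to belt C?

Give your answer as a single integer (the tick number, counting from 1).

Answer: 5

Derivation:
Tick 1: prefer A, take urn from A; A=[hinge,flask] B=[rod,tube,shaft,disk,peg] C=[urn]
Tick 2: prefer B, take rod from B; A=[hinge,flask] B=[tube,shaft,disk,peg] C=[urn,rod]
Tick 3: prefer A, take hinge from A; A=[flask] B=[tube,shaft,disk,peg] C=[urn,rod,hinge]
Tick 4: prefer B, take tube from B; A=[flask] B=[shaft,disk,peg] C=[urn,rod,hinge,tube]
Tick 5: prefer A, take flask from A; A=[-] B=[shaft,disk,peg] C=[urn,rod,hinge,tube,flask]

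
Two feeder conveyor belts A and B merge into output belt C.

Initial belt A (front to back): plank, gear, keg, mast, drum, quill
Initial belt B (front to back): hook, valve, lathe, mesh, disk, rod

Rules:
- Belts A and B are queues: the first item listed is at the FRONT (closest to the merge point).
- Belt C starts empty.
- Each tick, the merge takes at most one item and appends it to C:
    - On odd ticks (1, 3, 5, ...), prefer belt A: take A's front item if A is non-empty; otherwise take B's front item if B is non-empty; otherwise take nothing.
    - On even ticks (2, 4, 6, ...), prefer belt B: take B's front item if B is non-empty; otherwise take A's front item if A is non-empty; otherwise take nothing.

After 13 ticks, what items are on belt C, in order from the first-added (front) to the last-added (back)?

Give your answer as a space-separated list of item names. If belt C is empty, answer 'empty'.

Tick 1: prefer A, take plank from A; A=[gear,keg,mast,drum,quill] B=[hook,valve,lathe,mesh,disk,rod] C=[plank]
Tick 2: prefer B, take hook from B; A=[gear,keg,mast,drum,quill] B=[valve,lathe,mesh,disk,rod] C=[plank,hook]
Tick 3: prefer A, take gear from A; A=[keg,mast,drum,quill] B=[valve,lathe,mesh,disk,rod] C=[plank,hook,gear]
Tick 4: prefer B, take valve from B; A=[keg,mast,drum,quill] B=[lathe,mesh,disk,rod] C=[plank,hook,gear,valve]
Tick 5: prefer A, take keg from A; A=[mast,drum,quill] B=[lathe,mesh,disk,rod] C=[plank,hook,gear,valve,keg]
Tick 6: prefer B, take lathe from B; A=[mast,drum,quill] B=[mesh,disk,rod] C=[plank,hook,gear,valve,keg,lathe]
Tick 7: prefer A, take mast from A; A=[drum,quill] B=[mesh,disk,rod] C=[plank,hook,gear,valve,keg,lathe,mast]
Tick 8: prefer B, take mesh from B; A=[drum,quill] B=[disk,rod] C=[plank,hook,gear,valve,keg,lathe,mast,mesh]
Tick 9: prefer A, take drum from A; A=[quill] B=[disk,rod] C=[plank,hook,gear,valve,keg,lathe,mast,mesh,drum]
Tick 10: prefer B, take disk from B; A=[quill] B=[rod] C=[plank,hook,gear,valve,keg,lathe,mast,mesh,drum,disk]
Tick 11: prefer A, take quill from A; A=[-] B=[rod] C=[plank,hook,gear,valve,keg,lathe,mast,mesh,drum,disk,quill]
Tick 12: prefer B, take rod from B; A=[-] B=[-] C=[plank,hook,gear,valve,keg,lathe,mast,mesh,drum,disk,quill,rod]
Tick 13: prefer A, both empty, nothing taken; A=[-] B=[-] C=[plank,hook,gear,valve,keg,lathe,mast,mesh,drum,disk,quill,rod]

Answer: plank hook gear valve keg lathe mast mesh drum disk quill rod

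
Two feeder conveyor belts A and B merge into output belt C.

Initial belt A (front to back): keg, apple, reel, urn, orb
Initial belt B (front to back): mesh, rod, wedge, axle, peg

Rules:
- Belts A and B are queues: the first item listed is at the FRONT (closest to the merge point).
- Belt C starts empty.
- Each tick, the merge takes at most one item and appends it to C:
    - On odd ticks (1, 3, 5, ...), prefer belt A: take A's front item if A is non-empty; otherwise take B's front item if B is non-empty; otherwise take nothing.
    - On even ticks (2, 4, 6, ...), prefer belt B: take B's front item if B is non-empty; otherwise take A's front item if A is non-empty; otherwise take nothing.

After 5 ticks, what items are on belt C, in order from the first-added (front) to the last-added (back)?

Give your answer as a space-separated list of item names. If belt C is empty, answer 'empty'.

Answer: keg mesh apple rod reel

Derivation:
Tick 1: prefer A, take keg from A; A=[apple,reel,urn,orb] B=[mesh,rod,wedge,axle,peg] C=[keg]
Tick 2: prefer B, take mesh from B; A=[apple,reel,urn,orb] B=[rod,wedge,axle,peg] C=[keg,mesh]
Tick 3: prefer A, take apple from A; A=[reel,urn,orb] B=[rod,wedge,axle,peg] C=[keg,mesh,apple]
Tick 4: prefer B, take rod from B; A=[reel,urn,orb] B=[wedge,axle,peg] C=[keg,mesh,apple,rod]
Tick 5: prefer A, take reel from A; A=[urn,orb] B=[wedge,axle,peg] C=[keg,mesh,apple,rod,reel]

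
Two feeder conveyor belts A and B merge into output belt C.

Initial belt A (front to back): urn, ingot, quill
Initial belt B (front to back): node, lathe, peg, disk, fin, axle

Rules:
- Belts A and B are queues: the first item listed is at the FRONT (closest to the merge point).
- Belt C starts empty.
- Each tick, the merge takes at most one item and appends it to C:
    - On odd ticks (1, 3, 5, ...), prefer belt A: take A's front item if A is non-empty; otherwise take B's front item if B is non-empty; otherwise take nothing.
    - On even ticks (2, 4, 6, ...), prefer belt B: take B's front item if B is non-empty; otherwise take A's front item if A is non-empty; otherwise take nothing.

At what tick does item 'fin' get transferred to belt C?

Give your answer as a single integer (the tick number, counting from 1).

Answer: 8

Derivation:
Tick 1: prefer A, take urn from A; A=[ingot,quill] B=[node,lathe,peg,disk,fin,axle] C=[urn]
Tick 2: prefer B, take node from B; A=[ingot,quill] B=[lathe,peg,disk,fin,axle] C=[urn,node]
Tick 3: prefer A, take ingot from A; A=[quill] B=[lathe,peg,disk,fin,axle] C=[urn,node,ingot]
Tick 4: prefer B, take lathe from B; A=[quill] B=[peg,disk,fin,axle] C=[urn,node,ingot,lathe]
Tick 5: prefer A, take quill from A; A=[-] B=[peg,disk,fin,axle] C=[urn,node,ingot,lathe,quill]
Tick 6: prefer B, take peg from B; A=[-] B=[disk,fin,axle] C=[urn,node,ingot,lathe,quill,peg]
Tick 7: prefer A, take disk from B; A=[-] B=[fin,axle] C=[urn,node,ingot,lathe,quill,peg,disk]
Tick 8: prefer B, take fin from B; A=[-] B=[axle] C=[urn,node,ingot,lathe,quill,peg,disk,fin]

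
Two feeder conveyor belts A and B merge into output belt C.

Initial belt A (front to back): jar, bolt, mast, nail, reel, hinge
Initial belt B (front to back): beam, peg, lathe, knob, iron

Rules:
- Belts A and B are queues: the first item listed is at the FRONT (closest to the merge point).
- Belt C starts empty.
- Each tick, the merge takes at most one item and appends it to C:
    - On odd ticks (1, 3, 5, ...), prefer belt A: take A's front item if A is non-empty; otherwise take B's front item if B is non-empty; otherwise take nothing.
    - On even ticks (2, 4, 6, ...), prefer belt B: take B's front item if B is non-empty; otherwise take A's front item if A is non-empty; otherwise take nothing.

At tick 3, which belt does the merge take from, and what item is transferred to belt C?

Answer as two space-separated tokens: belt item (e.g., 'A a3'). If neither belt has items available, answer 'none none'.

Tick 1: prefer A, take jar from A; A=[bolt,mast,nail,reel,hinge] B=[beam,peg,lathe,knob,iron] C=[jar]
Tick 2: prefer B, take beam from B; A=[bolt,mast,nail,reel,hinge] B=[peg,lathe,knob,iron] C=[jar,beam]
Tick 3: prefer A, take bolt from A; A=[mast,nail,reel,hinge] B=[peg,lathe,knob,iron] C=[jar,beam,bolt]

Answer: A bolt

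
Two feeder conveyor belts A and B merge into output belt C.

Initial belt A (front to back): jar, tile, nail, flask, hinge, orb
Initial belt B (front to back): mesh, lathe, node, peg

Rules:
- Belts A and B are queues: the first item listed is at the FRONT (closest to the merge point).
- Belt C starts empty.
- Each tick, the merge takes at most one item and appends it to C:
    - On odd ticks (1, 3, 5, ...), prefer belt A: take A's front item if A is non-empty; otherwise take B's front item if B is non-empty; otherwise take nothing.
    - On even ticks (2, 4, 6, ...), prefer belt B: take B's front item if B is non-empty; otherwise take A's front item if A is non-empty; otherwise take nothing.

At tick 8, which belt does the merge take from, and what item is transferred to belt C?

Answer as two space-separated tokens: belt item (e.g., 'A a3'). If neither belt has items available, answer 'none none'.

Tick 1: prefer A, take jar from A; A=[tile,nail,flask,hinge,orb] B=[mesh,lathe,node,peg] C=[jar]
Tick 2: prefer B, take mesh from B; A=[tile,nail,flask,hinge,orb] B=[lathe,node,peg] C=[jar,mesh]
Tick 3: prefer A, take tile from A; A=[nail,flask,hinge,orb] B=[lathe,node,peg] C=[jar,mesh,tile]
Tick 4: prefer B, take lathe from B; A=[nail,flask,hinge,orb] B=[node,peg] C=[jar,mesh,tile,lathe]
Tick 5: prefer A, take nail from A; A=[flask,hinge,orb] B=[node,peg] C=[jar,mesh,tile,lathe,nail]
Tick 6: prefer B, take node from B; A=[flask,hinge,orb] B=[peg] C=[jar,mesh,tile,lathe,nail,node]
Tick 7: prefer A, take flask from A; A=[hinge,orb] B=[peg] C=[jar,mesh,tile,lathe,nail,node,flask]
Tick 8: prefer B, take peg from B; A=[hinge,orb] B=[-] C=[jar,mesh,tile,lathe,nail,node,flask,peg]

Answer: B peg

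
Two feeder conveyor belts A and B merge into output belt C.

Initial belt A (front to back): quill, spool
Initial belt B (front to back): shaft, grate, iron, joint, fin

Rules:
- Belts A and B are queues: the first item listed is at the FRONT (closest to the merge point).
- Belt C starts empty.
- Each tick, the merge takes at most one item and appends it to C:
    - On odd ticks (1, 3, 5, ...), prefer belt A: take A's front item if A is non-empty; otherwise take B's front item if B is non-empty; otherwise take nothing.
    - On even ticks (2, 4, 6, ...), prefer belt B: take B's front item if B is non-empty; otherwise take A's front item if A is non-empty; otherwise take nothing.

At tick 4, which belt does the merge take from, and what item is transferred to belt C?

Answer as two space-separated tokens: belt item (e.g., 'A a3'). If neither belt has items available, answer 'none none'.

Answer: B grate

Derivation:
Tick 1: prefer A, take quill from A; A=[spool] B=[shaft,grate,iron,joint,fin] C=[quill]
Tick 2: prefer B, take shaft from B; A=[spool] B=[grate,iron,joint,fin] C=[quill,shaft]
Tick 3: prefer A, take spool from A; A=[-] B=[grate,iron,joint,fin] C=[quill,shaft,spool]
Tick 4: prefer B, take grate from B; A=[-] B=[iron,joint,fin] C=[quill,shaft,spool,grate]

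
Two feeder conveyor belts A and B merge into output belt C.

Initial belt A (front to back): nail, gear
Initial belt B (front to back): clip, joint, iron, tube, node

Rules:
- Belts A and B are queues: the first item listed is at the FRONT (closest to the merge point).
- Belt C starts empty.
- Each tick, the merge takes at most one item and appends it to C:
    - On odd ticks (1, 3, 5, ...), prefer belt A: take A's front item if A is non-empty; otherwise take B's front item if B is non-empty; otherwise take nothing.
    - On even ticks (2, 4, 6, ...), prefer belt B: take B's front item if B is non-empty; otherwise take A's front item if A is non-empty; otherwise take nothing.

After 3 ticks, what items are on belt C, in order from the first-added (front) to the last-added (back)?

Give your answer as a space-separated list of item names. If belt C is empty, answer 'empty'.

Tick 1: prefer A, take nail from A; A=[gear] B=[clip,joint,iron,tube,node] C=[nail]
Tick 2: prefer B, take clip from B; A=[gear] B=[joint,iron,tube,node] C=[nail,clip]
Tick 3: prefer A, take gear from A; A=[-] B=[joint,iron,tube,node] C=[nail,clip,gear]

Answer: nail clip gear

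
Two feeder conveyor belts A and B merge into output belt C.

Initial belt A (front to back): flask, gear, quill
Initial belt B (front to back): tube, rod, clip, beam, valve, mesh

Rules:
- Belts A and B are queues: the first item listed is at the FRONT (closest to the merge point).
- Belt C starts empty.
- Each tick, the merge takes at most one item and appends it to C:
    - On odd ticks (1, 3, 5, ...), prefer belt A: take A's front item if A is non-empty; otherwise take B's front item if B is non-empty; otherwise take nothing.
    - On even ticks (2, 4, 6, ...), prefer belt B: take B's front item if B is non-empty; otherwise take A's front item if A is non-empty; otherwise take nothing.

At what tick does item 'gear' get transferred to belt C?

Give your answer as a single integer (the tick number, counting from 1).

Tick 1: prefer A, take flask from A; A=[gear,quill] B=[tube,rod,clip,beam,valve,mesh] C=[flask]
Tick 2: prefer B, take tube from B; A=[gear,quill] B=[rod,clip,beam,valve,mesh] C=[flask,tube]
Tick 3: prefer A, take gear from A; A=[quill] B=[rod,clip,beam,valve,mesh] C=[flask,tube,gear]

Answer: 3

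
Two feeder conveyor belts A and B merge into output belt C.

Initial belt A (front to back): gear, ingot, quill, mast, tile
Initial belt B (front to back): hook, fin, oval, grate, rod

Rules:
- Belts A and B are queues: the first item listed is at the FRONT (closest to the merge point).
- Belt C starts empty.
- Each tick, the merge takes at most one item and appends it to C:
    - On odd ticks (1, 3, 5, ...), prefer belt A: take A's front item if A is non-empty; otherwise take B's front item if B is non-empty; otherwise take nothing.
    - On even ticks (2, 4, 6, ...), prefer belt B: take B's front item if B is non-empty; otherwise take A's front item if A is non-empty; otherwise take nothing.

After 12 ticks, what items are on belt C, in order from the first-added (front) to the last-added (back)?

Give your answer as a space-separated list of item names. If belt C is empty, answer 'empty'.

Tick 1: prefer A, take gear from A; A=[ingot,quill,mast,tile] B=[hook,fin,oval,grate,rod] C=[gear]
Tick 2: prefer B, take hook from B; A=[ingot,quill,mast,tile] B=[fin,oval,grate,rod] C=[gear,hook]
Tick 3: prefer A, take ingot from A; A=[quill,mast,tile] B=[fin,oval,grate,rod] C=[gear,hook,ingot]
Tick 4: prefer B, take fin from B; A=[quill,mast,tile] B=[oval,grate,rod] C=[gear,hook,ingot,fin]
Tick 5: prefer A, take quill from A; A=[mast,tile] B=[oval,grate,rod] C=[gear,hook,ingot,fin,quill]
Tick 6: prefer B, take oval from B; A=[mast,tile] B=[grate,rod] C=[gear,hook,ingot,fin,quill,oval]
Tick 7: prefer A, take mast from A; A=[tile] B=[grate,rod] C=[gear,hook,ingot,fin,quill,oval,mast]
Tick 8: prefer B, take grate from B; A=[tile] B=[rod] C=[gear,hook,ingot,fin,quill,oval,mast,grate]
Tick 9: prefer A, take tile from A; A=[-] B=[rod] C=[gear,hook,ingot,fin,quill,oval,mast,grate,tile]
Tick 10: prefer B, take rod from B; A=[-] B=[-] C=[gear,hook,ingot,fin,quill,oval,mast,grate,tile,rod]
Tick 11: prefer A, both empty, nothing taken; A=[-] B=[-] C=[gear,hook,ingot,fin,quill,oval,mast,grate,tile,rod]
Tick 12: prefer B, both empty, nothing taken; A=[-] B=[-] C=[gear,hook,ingot,fin,quill,oval,mast,grate,tile,rod]

Answer: gear hook ingot fin quill oval mast grate tile rod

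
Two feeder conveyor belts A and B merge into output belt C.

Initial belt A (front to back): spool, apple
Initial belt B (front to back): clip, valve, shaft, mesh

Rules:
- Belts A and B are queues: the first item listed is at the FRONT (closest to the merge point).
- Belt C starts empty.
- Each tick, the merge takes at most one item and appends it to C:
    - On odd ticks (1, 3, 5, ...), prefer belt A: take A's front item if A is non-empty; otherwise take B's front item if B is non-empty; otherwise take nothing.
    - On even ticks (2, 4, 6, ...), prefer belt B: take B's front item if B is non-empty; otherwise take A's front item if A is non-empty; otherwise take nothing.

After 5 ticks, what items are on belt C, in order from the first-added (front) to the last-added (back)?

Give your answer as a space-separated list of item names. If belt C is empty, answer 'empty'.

Answer: spool clip apple valve shaft

Derivation:
Tick 1: prefer A, take spool from A; A=[apple] B=[clip,valve,shaft,mesh] C=[spool]
Tick 2: prefer B, take clip from B; A=[apple] B=[valve,shaft,mesh] C=[spool,clip]
Tick 3: prefer A, take apple from A; A=[-] B=[valve,shaft,mesh] C=[spool,clip,apple]
Tick 4: prefer B, take valve from B; A=[-] B=[shaft,mesh] C=[spool,clip,apple,valve]
Tick 5: prefer A, take shaft from B; A=[-] B=[mesh] C=[spool,clip,apple,valve,shaft]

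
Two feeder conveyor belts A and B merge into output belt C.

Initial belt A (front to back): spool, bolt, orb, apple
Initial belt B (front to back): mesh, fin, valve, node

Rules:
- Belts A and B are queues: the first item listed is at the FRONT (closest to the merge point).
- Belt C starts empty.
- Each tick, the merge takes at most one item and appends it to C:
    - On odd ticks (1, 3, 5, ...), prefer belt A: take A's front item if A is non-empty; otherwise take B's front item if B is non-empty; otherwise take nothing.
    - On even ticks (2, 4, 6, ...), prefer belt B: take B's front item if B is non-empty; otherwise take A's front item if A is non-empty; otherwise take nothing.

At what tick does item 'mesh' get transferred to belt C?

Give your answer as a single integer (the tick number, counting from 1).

Answer: 2

Derivation:
Tick 1: prefer A, take spool from A; A=[bolt,orb,apple] B=[mesh,fin,valve,node] C=[spool]
Tick 2: prefer B, take mesh from B; A=[bolt,orb,apple] B=[fin,valve,node] C=[spool,mesh]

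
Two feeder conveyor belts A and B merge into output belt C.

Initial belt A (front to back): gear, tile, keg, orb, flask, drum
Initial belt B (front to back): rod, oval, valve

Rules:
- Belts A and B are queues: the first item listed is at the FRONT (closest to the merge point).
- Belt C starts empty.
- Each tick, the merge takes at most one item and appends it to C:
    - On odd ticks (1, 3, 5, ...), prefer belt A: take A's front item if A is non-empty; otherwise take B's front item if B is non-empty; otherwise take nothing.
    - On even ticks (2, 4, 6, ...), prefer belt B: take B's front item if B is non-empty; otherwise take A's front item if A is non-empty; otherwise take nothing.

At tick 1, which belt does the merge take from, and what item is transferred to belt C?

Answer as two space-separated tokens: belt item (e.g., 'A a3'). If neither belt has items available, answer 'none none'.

Tick 1: prefer A, take gear from A; A=[tile,keg,orb,flask,drum] B=[rod,oval,valve] C=[gear]

Answer: A gear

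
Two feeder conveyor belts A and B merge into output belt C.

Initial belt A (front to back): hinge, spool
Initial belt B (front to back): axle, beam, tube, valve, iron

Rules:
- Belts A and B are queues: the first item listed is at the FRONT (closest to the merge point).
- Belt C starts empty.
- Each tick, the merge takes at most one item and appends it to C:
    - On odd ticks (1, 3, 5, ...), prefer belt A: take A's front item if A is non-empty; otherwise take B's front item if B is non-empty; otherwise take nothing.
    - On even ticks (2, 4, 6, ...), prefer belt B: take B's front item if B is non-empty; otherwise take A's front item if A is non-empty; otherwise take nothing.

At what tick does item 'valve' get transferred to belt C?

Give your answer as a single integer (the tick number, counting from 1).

Tick 1: prefer A, take hinge from A; A=[spool] B=[axle,beam,tube,valve,iron] C=[hinge]
Tick 2: prefer B, take axle from B; A=[spool] B=[beam,tube,valve,iron] C=[hinge,axle]
Tick 3: prefer A, take spool from A; A=[-] B=[beam,tube,valve,iron] C=[hinge,axle,spool]
Tick 4: prefer B, take beam from B; A=[-] B=[tube,valve,iron] C=[hinge,axle,spool,beam]
Tick 5: prefer A, take tube from B; A=[-] B=[valve,iron] C=[hinge,axle,spool,beam,tube]
Tick 6: prefer B, take valve from B; A=[-] B=[iron] C=[hinge,axle,spool,beam,tube,valve]

Answer: 6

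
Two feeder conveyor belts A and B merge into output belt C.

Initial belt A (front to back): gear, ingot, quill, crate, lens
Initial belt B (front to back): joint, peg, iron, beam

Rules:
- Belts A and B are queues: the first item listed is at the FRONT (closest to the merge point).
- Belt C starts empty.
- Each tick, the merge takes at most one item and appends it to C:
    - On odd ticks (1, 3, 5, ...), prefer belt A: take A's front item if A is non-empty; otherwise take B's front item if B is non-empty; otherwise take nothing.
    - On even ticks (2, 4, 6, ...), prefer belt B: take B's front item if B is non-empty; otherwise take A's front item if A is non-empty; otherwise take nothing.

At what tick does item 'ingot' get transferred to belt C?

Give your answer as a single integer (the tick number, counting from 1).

Tick 1: prefer A, take gear from A; A=[ingot,quill,crate,lens] B=[joint,peg,iron,beam] C=[gear]
Tick 2: prefer B, take joint from B; A=[ingot,quill,crate,lens] B=[peg,iron,beam] C=[gear,joint]
Tick 3: prefer A, take ingot from A; A=[quill,crate,lens] B=[peg,iron,beam] C=[gear,joint,ingot]

Answer: 3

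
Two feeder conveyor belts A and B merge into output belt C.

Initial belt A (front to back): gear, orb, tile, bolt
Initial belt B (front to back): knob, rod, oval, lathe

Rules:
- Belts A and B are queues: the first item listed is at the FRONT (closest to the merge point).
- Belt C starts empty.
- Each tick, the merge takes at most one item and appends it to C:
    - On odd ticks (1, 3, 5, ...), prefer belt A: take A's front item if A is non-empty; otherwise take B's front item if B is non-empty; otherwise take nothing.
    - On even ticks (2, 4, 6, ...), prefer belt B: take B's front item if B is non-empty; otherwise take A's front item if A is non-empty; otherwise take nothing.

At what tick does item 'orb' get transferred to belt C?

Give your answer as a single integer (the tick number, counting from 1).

Answer: 3

Derivation:
Tick 1: prefer A, take gear from A; A=[orb,tile,bolt] B=[knob,rod,oval,lathe] C=[gear]
Tick 2: prefer B, take knob from B; A=[orb,tile,bolt] B=[rod,oval,lathe] C=[gear,knob]
Tick 3: prefer A, take orb from A; A=[tile,bolt] B=[rod,oval,lathe] C=[gear,knob,orb]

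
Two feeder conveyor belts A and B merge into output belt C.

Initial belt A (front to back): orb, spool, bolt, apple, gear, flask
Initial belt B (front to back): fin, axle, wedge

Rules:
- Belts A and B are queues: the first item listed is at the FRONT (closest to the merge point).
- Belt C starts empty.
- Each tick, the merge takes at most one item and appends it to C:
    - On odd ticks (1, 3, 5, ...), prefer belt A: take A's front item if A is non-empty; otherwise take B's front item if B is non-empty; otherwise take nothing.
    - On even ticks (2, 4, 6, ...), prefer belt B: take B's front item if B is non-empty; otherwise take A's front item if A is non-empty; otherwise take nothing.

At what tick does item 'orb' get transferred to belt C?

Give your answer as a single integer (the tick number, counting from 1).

Answer: 1

Derivation:
Tick 1: prefer A, take orb from A; A=[spool,bolt,apple,gear,flask] B=[fin,axle,wedge] C=[orb]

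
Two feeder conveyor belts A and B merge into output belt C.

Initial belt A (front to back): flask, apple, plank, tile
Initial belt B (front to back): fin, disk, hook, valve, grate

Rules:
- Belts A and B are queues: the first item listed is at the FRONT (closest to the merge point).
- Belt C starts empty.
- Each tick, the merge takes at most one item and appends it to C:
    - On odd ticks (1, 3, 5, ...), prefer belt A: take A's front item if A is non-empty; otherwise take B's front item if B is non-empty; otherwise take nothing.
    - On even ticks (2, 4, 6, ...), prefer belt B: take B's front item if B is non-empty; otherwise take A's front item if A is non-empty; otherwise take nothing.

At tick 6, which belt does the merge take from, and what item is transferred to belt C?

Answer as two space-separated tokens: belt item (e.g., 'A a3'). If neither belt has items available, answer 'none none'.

Tick 1: prefer A, take flask from A; A=[apple,plank,tile] B=[fin,disk,hook,valve,grate] C=[flask]
Tick 2: prefer B, take fin from B; A=[apple,plank,tile] B=[disk,hook,valve,grate] C=[flask,fin]
Tick 3: prefer A, take apple from A; A=[plank,tile] B=[disk,hook,valve,grate] C=[flask,fin,apple]
Tick 4: prefer B, take disk from B; A=[plank,tile] B=[hook,valve,grate] C=[flask,fin,apple,disk]
Tick 5: prefer A, take plank from A; A=[tile] B=[hook,valve,grate] C=[flask,fin,apple,disk,plank]
Tick 6: prefer B, take hook from B; A=[tile] B=[valve,grate] C=[flask,fin,apple,disk,plank,hook]

Answer: B hook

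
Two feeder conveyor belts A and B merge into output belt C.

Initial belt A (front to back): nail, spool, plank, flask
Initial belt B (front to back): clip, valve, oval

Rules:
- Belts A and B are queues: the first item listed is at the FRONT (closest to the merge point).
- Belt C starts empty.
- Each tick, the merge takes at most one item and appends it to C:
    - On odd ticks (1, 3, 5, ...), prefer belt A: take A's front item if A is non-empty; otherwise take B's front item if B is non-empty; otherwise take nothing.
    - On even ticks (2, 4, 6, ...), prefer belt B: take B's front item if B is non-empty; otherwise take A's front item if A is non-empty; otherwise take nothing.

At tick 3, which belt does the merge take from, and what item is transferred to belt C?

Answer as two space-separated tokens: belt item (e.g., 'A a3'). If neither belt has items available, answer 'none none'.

Answer: A spool

Derivation:
Tick 1: prefer A, take nail from A; A=[spool,plank,flask] B=[clip,valve,oval] C=[nail]
Tick 2: prefer B, take clip from B; A=[spool,plank,flask] B=[valve,oval] C=[nail,clip]
Tick 3: prefer A, take spool from A; A=[plank,flask] B=[valve,oval] C=[nail,clip,spool]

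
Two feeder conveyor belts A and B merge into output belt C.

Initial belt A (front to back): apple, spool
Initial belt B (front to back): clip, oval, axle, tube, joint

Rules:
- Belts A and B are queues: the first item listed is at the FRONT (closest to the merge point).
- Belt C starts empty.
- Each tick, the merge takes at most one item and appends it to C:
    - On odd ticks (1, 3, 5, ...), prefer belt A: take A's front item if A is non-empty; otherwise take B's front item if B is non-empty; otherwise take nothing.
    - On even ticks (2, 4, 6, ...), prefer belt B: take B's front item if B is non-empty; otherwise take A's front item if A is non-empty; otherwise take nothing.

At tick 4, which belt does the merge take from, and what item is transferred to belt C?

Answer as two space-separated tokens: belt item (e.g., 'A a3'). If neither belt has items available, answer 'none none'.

Answer: B oval

Derivation:
Tick 1: prefer A, take apple from A; A=[spool] B=[clip,oval,axle,tube,joint] C=[apple]
Tick 2: prefer B, take clip from B; A=[spool] B=[oval,axle,tube,joint] C=[apple,clip]
Tick 3: prefer A, take spool from A; A=[-] B=[oval,axle,tube,joint] C=[apple,clip,spool]
Tick 4: prefer B, take oval from B; A=[-] B=[axle,tube,joint] C=[apple,clip,spool,oval]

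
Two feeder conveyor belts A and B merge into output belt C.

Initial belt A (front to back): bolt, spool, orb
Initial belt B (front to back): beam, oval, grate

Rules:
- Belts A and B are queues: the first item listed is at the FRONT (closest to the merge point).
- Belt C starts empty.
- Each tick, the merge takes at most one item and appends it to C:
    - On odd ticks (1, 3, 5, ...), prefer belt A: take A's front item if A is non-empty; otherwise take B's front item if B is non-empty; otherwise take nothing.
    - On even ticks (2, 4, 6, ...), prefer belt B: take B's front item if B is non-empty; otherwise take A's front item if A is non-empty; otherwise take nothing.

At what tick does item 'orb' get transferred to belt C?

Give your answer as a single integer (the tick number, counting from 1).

Tick 1: prefer A, take bolt from A; A=[spool,orb] B=[beam,oval,grate] C=[bolt]
Tick 2: prefer B, take beam from B; A=[spool,orb] B=[oval,grate] C=[bolt,beam]
Tick 3: prefer A, take spool from A; A=[orb] B=[oval,grate] C=[bolt,beam,spool]
Tick 4: prefer B, take oval from B; A=[orb] B=[grate] C=[bolt,beam,spool,oval]
Tick 5: prefer A, take orb from A; A=[-] B=[grate] C=[bolt,beam,spool,oval,orb]

Answer: 5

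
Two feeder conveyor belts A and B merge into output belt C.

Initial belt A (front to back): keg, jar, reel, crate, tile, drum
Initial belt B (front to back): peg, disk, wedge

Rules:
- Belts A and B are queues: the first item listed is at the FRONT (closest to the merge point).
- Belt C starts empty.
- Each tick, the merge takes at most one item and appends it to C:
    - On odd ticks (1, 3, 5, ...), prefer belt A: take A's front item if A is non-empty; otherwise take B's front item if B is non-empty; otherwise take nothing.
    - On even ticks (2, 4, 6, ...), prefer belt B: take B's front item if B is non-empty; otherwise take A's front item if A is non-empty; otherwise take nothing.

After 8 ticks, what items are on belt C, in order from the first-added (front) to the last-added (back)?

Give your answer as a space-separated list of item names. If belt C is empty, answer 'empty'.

Answer: keg peg jar disk reel wedge crate tile

Derivation:
Tick 1: prefer A, take keg from A; A=[jar,reel,crate,tile,drum] B=[peg,disk,wedge] C=[keg]
Tick 2: prefer B, take peg from B; A=[jar,reel,crate,tile,drum] B=[disk,wedge] C=[keg,peg]
Tick 3: prefer A, take jar from A; A=[reel,crate,tile,drum] B=[disk,wedge] C=[keg,peg,jar]
Tick 4: prefer B, take disk from B; A=[reel,crate,tile,drum] B=[wedge] C=[keg,peg,jar,disk]
Tick 5: prefer A, take reel from A; A=[crate,tile,drum] B=[wedge] C=[keg,peg,jar,disk,reel]
Tick 6: prefer B, take wedge from B; A=[crate,tile,drum] B=[-] C=[keg,peg,jar,disk,reel,wedge]
Tick 7: prefer A, take crate from A; A=[tile,drum] B=[-] C=[keg,peg,jar,disk,reel,wedge,crate]
Tick 8: prefer B, take tile from A; A=[drum] B=[-] C=[keg,peg,jar,disk,reel,wedge,crate,tile]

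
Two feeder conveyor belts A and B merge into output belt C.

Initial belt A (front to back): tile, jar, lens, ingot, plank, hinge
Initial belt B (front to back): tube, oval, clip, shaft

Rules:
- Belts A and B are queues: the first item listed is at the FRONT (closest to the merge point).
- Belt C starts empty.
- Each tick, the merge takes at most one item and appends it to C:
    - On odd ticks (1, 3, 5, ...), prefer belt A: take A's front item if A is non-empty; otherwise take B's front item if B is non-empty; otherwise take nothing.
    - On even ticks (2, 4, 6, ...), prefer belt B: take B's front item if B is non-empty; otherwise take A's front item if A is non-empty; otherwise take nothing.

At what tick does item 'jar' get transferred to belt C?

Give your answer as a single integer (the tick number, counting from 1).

Tick 1: prefer A, take tile from A; A=[jar,lens,ingot,plank,hinge] B=[tube,oval,clip,shaft] C=[tile]
Tick 2: prefer B, take tube from B; A=[jar,lens,ingot,plank,hinge] B=[oval,clip,shaft] C=[tile,tube]
Tick 3: prefer A, take jar from A; A=[lens,ingot,plank,hinge] B=[oval,clip,shaft] C=[tile,tube,jar]

Answer: 3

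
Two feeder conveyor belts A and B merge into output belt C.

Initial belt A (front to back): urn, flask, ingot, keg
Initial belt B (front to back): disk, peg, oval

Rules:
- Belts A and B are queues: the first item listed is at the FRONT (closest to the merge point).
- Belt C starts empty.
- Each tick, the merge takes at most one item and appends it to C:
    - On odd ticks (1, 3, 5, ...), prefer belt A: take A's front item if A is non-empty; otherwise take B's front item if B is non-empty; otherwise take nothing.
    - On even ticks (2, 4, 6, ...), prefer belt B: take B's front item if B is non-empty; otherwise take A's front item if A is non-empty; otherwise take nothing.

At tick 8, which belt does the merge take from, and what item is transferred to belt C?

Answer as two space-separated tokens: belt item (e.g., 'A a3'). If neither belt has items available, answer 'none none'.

Tick 1: prefer A, take urn from A; A=[flask,ingot,keg] B=[disk,peg,oval] C=[urn]
Tick 2: prefer B, take disk from B; A=[flask,ingot,keg] B=[peg,oval] C=[urn,disk]
Tick 3: prefer A, take flask from A; A=[ingot,keg] B=[peg,oval] C=[urn,disk,flask]
Tick 4: prefer B, take peg from B; A=[ingot,keg] B=[oval] C=[urn,disk,flask,peg]
Tick 5: prefer A, take ingot from A; A=[keg] B=[oval] C=[urn,disk,flask,peg,ingot]
Tick 6: prefer B, take oval from B; A=[keg] B=[-] C=[urn,disk,flask,peg,ingot,oval]
Tick 7: prefer A, take keg from A; A=[-] B=[-] C=[urn,disk,flask,peg,ingot,oval,keg]
Tick 8: prefer B, both empty, nothing taken; A=[-] B=[-] C=[urn,disk,flask,peg,ingot,oval,keg]

Answer: none none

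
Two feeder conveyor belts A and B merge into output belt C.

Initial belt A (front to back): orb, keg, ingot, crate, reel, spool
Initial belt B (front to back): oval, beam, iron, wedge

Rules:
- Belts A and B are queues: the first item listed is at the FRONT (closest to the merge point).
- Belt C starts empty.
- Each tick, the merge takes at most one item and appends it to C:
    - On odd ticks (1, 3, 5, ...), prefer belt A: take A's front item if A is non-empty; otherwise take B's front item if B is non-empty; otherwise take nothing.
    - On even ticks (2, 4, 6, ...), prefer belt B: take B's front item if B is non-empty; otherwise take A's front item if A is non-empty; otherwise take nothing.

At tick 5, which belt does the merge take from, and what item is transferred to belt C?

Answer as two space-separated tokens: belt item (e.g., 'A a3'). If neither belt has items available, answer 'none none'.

Answer: A ingot

Derivation:
Tick 1: prefer A, take orb from A; A=[keg,ingot,crate,reel,spool] B=[oval,beam,iron,wedge] C=[orb]
Tick 2: prefer B, take oval from B; A=[keg,ingot,crate,reel,spool] B=[beam,iron,wedge] C=[orb,oval]
Tick 3: prefer A, take keg from A; A=[ingot,crate,reel,spool] B=[beam,iron,wedge] C=[orb,oval,keg]
Tick 4: prefer B, take beam from B; A=[ingot,crate,reel,spool] B=[iron,wedge] C=[orb,oval,keg,beam]
Tick 5: prefer A, take ingot from A; A=[crate,reel,spool] B=[iron,wedge] C=[orb,oval,keg,beam,ingot]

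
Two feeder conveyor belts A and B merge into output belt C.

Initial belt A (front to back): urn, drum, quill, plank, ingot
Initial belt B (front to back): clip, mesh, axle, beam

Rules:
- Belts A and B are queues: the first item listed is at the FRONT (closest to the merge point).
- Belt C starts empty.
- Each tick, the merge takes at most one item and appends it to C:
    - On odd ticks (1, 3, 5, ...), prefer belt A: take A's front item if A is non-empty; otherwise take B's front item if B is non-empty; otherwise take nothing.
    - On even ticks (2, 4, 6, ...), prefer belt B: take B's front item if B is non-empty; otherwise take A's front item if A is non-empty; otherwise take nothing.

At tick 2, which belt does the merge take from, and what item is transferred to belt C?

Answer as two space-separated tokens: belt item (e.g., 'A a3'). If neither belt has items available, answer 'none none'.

Answer: B clip

Derivation:
Tick 1: prefer A, take urn from A; A=[drum,quill,plank,ingot] B=[clip,mesh,axle,beam] C=[urn]
Tick 2: prefer B, take clip from B; A=[drum,quill,plank,ingot] B=[mesh,axle,beam] C=[urn,clip]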